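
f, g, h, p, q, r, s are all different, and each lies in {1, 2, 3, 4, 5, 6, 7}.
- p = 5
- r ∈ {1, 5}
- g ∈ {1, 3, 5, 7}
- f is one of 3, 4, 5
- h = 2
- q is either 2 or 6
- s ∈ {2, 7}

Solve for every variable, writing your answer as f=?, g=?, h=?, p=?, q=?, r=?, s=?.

f=4, g=3, h=2, p=5, q=6, r=1, s=7

h's domain is down to {2}, so h = 2. So q, s can't be 2.
p must be 5 (only option left). Strike 5 from f, g, r.
q's domain is down to {6}, so q = 6.
r must be 1 (only option left). Remove 1 from g.
That leaves s = 7. Eliminate 7 elsewhere: g.
g must be 3 (only option left). Eliminate 3 elsewhere: f.
f must be 4 (only option left).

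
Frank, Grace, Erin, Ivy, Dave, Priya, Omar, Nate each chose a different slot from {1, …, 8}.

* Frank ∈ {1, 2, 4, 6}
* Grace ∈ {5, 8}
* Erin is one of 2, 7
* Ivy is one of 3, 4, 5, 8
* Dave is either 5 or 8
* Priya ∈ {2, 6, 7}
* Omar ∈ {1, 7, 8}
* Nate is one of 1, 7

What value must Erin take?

2

Among the 8 variables, 3 fits only Ivy (and all 8 values in {1, 2, 3, 4, 5, 6, 7, 8} must be used), so Ivy = 3.
The 7 still-open variables draw from only 7 values {1, 2, 4, 5, 6, 7, 8}, so each is used; only Frank can be 4, hence Frank = 4.
The 6 still-open variables draw from only 6 values {1, 2, 5, 6, 7, 8}, so each is used; only Priya can be 6, hence Priya = 6.
The 5 still-open variables together cover exactly {1, 2, 5, 7, 8} — 5 values for 5 variables — and 2 appears only in Erin's list, so Erin = 2.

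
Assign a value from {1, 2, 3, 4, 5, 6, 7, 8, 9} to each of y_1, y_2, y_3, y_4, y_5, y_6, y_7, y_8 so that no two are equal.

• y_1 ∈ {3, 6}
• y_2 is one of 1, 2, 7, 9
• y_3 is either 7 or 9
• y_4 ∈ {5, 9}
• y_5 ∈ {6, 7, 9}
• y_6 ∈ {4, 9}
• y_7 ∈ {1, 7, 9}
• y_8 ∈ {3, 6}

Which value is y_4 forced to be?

5

The 8 variables together cover exactly {1, 2, 3, 4, 5, 6, 7, 9} — 8 values for 8 variables — and 2 appears only in y_2's list, so y_2 = 2.
The 7 still-open variables draw from only 7 values {1, 3, 4, 5, 6, 7, 9}, so each is used; only y_7 can be 1, hence y_7 = 1.
The 6 still-open variables draw from only 6 values {3, 4, 5, 6, 7, 9}, so each is used; only y_6 can be 4, hence y_6 = 4.
The 5 still-open variables together cover exactly {3, 5, 6, 7, 9} — 5 values for 5 variables — and 5 appears only in y_4's list, so y_4 = 5.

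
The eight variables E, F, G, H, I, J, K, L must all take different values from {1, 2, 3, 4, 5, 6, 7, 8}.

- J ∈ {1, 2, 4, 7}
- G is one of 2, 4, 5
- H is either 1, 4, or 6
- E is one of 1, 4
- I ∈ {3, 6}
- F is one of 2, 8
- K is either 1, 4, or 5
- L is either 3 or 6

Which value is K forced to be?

5

The 8 variables draw from only 8 values {1, 2, 3, 4, 5, 6, 7, 8}, so each is used; only J can be 7, hence J = 7.
The 7 still-open variables draw from only 7 values {1, 2, 3, 4, 5, 6, 8}, so each is used; only F can be 8, hence F = 8.
The 6 still-open variables together cover exactly {1, 2, 3, 4, 5, 6} — 6 values for 6 variables — and 2 appears only in G's list, so G = 2.
Among the 5 still-open variables, 5 fits only K (and all 5 values in {1, 3, 4, 5, 6} must be used), so K = 5.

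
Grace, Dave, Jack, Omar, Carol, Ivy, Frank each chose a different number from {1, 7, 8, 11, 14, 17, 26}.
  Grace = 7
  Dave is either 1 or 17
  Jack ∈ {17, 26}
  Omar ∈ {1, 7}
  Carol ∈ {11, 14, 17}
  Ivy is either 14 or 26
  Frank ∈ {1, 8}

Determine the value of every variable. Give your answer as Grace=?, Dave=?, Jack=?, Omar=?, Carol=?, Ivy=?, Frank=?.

Grace=7, Dave=17, Jack=26, Omar=1, Carol=11, Ivy=14, Frank=8

Grace's domain is down to {7}, so Grace = 7. So Omar can't be 7.
Omar must be 1 (only option left). So Dave, Frank can't be 1.
Frank has just one choice, so Frank = 8.
Dave's domain is down to {17}, so Dave = 17. Strike 17 from Jack, Carol.
Jack must be 26 (only option left). So Ivy can't be 26.
Ivy must be 14 (only option left). Remove 14 from Carol.
Carol has just one choice, so Carol = 11.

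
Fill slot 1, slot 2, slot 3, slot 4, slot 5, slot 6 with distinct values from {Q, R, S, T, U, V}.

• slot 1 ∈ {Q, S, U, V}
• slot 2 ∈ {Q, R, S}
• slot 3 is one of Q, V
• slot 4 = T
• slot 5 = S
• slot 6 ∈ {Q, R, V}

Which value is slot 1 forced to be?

slot 4 has just one choice, so slot 4 = T.
That leaves slot 5 = S. Eliminate S elsewhere: slot 1, slot 2.
The 4 still-open variables together cover exactly {Q, R, U, V} — 4 values for 4 variables — and U appears only in slot 1's list, so slot 1 = U.

U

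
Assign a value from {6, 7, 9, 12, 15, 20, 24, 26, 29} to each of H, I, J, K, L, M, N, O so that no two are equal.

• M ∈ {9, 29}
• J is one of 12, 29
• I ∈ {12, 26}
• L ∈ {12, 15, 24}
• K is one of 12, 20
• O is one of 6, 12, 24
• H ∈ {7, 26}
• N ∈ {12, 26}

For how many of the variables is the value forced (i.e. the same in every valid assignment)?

4

I and N share exactly the 2 values {12, 26}; by pigeonhole those values go to them, so strike 12, 26 from H, J, K, L, O.
That leaves H = 7.
J's domain is down to {29}, so J = 29. Strike 29 from M.
K's domain is down to {20}, so K = 20.
M's domain is down to {9}, so M = 9.
Determined: H=7, J=29, K=20, M=9. The other variables each still have more than one consistent value. That makes 4.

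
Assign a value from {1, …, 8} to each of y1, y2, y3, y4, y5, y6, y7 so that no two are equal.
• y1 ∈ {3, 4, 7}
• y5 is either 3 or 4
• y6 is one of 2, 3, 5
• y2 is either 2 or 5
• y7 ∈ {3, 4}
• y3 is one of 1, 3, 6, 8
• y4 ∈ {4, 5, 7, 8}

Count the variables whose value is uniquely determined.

y5 and y7 between them cover only {3, 4} — a naked pair. Remove those values from y1, y3, y4, y6.
That leaves y1 = 7. Eliminate 7 elsewhere: y4.
y2 and y6 between them cover only {2, 5} — a naked pair. Remove those values from y4.
That leaves y4 = 8. Remove 8 from y3.
Determined: y1=7, y4=8. The other variables each still have more than one consistent value. That makes 2.

2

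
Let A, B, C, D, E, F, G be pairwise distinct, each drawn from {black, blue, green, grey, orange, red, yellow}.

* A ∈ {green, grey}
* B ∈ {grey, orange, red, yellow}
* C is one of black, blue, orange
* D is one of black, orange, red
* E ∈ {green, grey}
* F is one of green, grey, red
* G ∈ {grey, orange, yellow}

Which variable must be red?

Among the 7 variables, blue fits only C (and all 7 values in {black, blue, green, grey, orange, red, yellow} must be used), so C = blue.
The 6 still-open variables together cover exactly {black, green, grey, orange, red, yellow} — 6 values for 6 variables — and black appears only in D's list, so D = black.
A and E share exactly the 2 values {green, grey}; by pigeonhole those values go to them, so strike green, grey from B, F, G.
So red goes to F.

F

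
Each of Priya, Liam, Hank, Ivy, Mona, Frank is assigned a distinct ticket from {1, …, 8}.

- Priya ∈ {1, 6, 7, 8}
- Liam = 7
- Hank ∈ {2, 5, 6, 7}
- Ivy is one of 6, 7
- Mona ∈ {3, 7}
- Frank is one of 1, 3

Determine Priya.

8

Liam must be 7 (only option left). So Priya, Hank, Ivy, Mona can't be 7.
Ivy has just one choice, so Ivy = 6. Strike 6 from Priya, Hank.
That leaves Mona = 3. So Frank can't be 3.
Frank must be 1 (only option left). So Priya can't be 1.
So Priya = 8.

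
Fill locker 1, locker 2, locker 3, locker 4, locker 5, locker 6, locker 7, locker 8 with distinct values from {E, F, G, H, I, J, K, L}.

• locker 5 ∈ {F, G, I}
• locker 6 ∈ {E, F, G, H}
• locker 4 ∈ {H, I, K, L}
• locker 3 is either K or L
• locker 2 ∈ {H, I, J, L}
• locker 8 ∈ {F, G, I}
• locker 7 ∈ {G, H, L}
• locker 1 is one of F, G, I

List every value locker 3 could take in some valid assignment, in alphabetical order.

K, L

The 8 variables draw from only 8 values {E, F, G, H, I, J, K, L}, so each is used; only locker 6 can be E, hence locker 6 = E.
Among the 7 still-open variables, J fits only locker 2 (and all 7 values in {F, G, H, I, J, K, L} must be used), so locker 2 = J.
The 3 variables locker 1, locker 5, locker 8 are confined to {F, G, I}, which locks those values in; drop them from locker 4, locker 7.
No further eliminations apply; locker 3 can still be any of K, L.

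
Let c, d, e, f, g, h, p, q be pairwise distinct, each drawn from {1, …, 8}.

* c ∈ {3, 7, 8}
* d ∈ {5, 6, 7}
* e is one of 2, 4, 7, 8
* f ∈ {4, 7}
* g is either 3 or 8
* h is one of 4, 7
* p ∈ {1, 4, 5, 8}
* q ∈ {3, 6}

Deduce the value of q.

The 8 variables draw from only 8 values {1, 2, 3, 4, 5, 6, 7, 8}, so each is used; only p can be 1, hence p = 1.
The 7 still-open variables draw from only 7 values {2, 3, 4, 5, 6, 7, 8}, so each is used; only e can be 2, hence e = 2.
Among the 6 still-open variables, 5 fits only d (and all 6 values in {3, 4, 5, 6, 7, 8} must be used), so d = 5.
The 5 still-open variables draw from only 5 values {3, 4, 6, 7, 8}, so each is used; only q can be 6, hence q = 6.

6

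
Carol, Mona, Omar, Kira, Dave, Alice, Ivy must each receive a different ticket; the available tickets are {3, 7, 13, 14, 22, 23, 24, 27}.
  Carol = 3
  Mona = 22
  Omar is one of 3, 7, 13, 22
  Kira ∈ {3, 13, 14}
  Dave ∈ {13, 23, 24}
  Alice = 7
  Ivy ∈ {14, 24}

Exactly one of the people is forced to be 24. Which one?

Ivy

Carol has just one choice, so Carol = 3. Remove 3 from Omar, Kira.
Mona has just one choice, so Mona = 22. So Omar can't be 22.
Alice must be 7 (only option left). Strike 7 from Omar.
Omar's domain is down to {13}, so Omar = 13. Strike 13 from Kira, Dave.
Kira must be 14 (only option left). So Ivy can't be 14.
So 24 goes to Ivy.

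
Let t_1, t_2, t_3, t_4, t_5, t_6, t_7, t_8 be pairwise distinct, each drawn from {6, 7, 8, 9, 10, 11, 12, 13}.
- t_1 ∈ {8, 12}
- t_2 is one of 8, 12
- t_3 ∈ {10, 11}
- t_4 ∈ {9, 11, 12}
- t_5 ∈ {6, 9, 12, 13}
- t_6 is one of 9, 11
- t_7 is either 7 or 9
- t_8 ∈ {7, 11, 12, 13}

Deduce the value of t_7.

The 8 variables draw from only 8 values {6, 7, 8, 9, 10, 11, 12, 13}, so each is used; only t_5 can be 6, hence t_5 = 6.
The 7 still-open variables together cover exactly {7, 8, 9, 10, 11, 12, 13} — 7 values for 7 variables — and 10 appears only in t_3's list, so t_3 = 10.
Among the 6 still-open variables, 13 fits only t_8 (and all 6 values in {7, 8, 9, 11, 12, 13} must be used), so t_8 = 13.
Among the 5 still-open variables, 7 fits only t_7 (and all 5 values in {7, 8, 9, 11, 12} must be used), so t_7 = 7.

7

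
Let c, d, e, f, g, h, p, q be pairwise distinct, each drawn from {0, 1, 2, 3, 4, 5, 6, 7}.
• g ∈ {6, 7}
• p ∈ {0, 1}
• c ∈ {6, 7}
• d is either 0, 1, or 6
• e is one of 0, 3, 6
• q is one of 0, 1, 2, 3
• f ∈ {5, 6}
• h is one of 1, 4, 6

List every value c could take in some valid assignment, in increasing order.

6, 7

The 8 variables together cover exactly {0, 1, 2, 3, 4, 5, 6, 7} — 8 values for 8 variables — and 2 appears only in q's list, so q = 2.
Among the 7 still-open variables, 3 fits only e (and all 7 values in {0, 1, 3, 4, 5, 6, 7} must be used), so e = 3.
The 6 still-open variables together cover exactly {0, 1, 4, 5, 6, 7} — 6 values for 6 variables — and 4 appears only in h's list, so h = 4.
The 5 still-open variables together cover exactly {0, 1, 5, 6, 7} — 5 values for 5 variables — and 5 appears only in f's list, so f = 5.
c and g share exactly the 2 values {6, 7}; by pigeonhole those values go to them, so strike 6, 7 from d.
No further eliminations apply; c can still be any of 6, 7.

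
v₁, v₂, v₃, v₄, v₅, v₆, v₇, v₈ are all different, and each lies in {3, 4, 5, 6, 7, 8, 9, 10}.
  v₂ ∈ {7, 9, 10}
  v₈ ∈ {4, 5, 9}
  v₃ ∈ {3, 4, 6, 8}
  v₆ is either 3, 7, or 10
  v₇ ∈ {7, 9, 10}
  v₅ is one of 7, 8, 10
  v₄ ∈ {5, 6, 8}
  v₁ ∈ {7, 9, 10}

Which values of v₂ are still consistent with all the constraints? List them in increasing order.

v₁, v₂, v₇ share exactly the 3 values {7, 9, 10}; by pigeonhole those values go to them, so strike 7, 9, 10 from v₅, v₆, v₈.
That leaves v₅ = 8. So v₃, v₄ can't be 8.
v₆'s domain is down to {3}, so v₆ = 3. So v₃ can't be 3.
No further eliminations apply; v₂ can still be any of 7, 9, 10.

7, 9, 10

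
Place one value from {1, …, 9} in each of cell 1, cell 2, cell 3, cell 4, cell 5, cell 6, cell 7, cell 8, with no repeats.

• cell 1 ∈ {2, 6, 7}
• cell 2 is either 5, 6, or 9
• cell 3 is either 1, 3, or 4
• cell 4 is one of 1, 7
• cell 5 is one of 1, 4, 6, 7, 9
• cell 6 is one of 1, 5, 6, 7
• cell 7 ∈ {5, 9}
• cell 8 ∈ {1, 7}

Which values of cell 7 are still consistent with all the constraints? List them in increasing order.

The 8 variables together cover exactly {1, 2, 3, 4, 5, 6, 7, 9} — 8 values for 8 variables — and 2 appears only in cell 1's list, so cell 1 = 2.
The 7 still-open variables draw from only 7 values {1, 3, 4, 5, 6, 7, 9}, so each is used; only cell 3 can be 3, hence cell 3 = 3.
The 6 still-open variables together cover exactly {1, 4, 5, 6, 7, 9} — 6 values for 6 variables — and 4 appears only in cell 5's list, so cell 5 = 4.
cell 4 and cell 8 between them cover only {1, 7} — a naked pair. Remove those values from cell 6.
No further eliminations apply; cell 7 can still be any of 5, 9.

5, 9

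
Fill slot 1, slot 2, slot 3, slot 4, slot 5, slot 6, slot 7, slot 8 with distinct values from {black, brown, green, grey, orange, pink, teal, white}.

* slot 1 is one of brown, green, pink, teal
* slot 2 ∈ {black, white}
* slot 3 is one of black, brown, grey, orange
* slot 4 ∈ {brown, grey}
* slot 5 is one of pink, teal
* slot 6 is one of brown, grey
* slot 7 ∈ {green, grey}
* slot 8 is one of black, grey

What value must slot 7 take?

The 8 variables together cover exactly {black, brown, green, grey, orange, pink, teal, white} — 8 values for 8 variables — and orange appears only in slot 3's list, so slot 3 = orange.
The 7 still-open variables together cover exactly {black, brown, green, grey, pink, teal, white} — 7 values for 7 variables — and white appears only in slot 2's list, so slot 2 = white.
Among the 6 still-open variables, black fits only slot 8 (and all 6 values in {black, brown, green, grey, pink, teal} must be used), so slot 8 = black.
slot 4 and slot 6 between them cover only {brown, grey} — a naked pair. Remove those values from slot 1, slot 7.
So slot 7 = green.

green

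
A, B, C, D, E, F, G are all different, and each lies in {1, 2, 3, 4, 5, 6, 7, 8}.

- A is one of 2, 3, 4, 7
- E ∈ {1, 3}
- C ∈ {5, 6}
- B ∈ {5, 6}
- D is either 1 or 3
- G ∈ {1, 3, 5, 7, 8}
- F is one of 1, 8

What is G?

7

B and C between them cover only {5, 6} — a naked pair. Remove those values from G.
D and E between them cover only {1, 3} — a naked pair. Remove those values from A, F, G.
F must be 8 (only option left). Eliminate 8 elsewhere: G.
So G = 7.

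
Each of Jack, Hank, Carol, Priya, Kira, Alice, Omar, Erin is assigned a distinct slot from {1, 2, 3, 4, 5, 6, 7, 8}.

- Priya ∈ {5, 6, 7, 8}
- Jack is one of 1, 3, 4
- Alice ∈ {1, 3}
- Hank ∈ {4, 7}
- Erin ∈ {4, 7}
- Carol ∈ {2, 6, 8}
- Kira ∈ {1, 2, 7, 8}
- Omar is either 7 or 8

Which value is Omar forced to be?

The 8 variables together cover exactly {1, 2, 3, 4, 5, 6, 7, 8} — 8 values for 8 variables — and 5 appears only in Priya's list, so Priya = 5.
Among the 7 still-open variables, 6 fits only Carol (and all 7 values in {1, 2, 3, 4, 6, 7, 8} must be used), so Carol = 6.
Among the 6 still-open variables, 2 fits only Kira (and all 6 values in {1, 2, 3, 4, 7, 8} must be used), so Kira = 2.
The 5 still-open variables draw from only 5 values {1, 3, 4, 7, 8}, so each is used; only Omar can be 8, hence Omar = 8.

8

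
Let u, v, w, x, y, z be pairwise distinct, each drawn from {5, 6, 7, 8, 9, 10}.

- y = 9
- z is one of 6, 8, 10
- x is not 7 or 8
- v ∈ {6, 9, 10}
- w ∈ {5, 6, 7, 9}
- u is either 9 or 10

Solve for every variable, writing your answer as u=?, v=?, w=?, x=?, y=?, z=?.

u=10, v=6, w=7, x=5, y=9, z=8

y has just one choice, so y = 9. So u, v, w, x can't be 9.
u has just one choice, so u = 10. Strike 10 from v, x, z.
v must be 6 (only option left). Strike 6 from w, x, z.
x has just one choice, so x = 5. Strike 5 from w.
z must be 8 (only option left).
w's domain is down to {7}, so w = 7.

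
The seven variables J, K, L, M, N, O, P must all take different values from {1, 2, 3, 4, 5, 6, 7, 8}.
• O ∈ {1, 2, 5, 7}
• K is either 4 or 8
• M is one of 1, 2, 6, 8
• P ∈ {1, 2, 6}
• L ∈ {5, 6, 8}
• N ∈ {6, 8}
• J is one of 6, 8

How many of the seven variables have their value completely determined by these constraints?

3

Among the 7 variables, 4 fits only K (and all 7 values in {1, 2, 4, 5, 6, 7, 8} must be used), so K = 4.
Among the 6 still-open variables, 7 fits only O (and all 6 values in {1, 2, 5, 6, 7, 8} must be used), so O = 7.
The 5 still-open variables together cover exactly {1, 2, 5, 6, 8} — 5 values for 5 variables — and 5 appears only in L's list, so L = 5.
The 2 variables J and N are confined to {6, 8}, which locks those values in; drop them from M, P.
Determined: K=4, L=5, O=7. The other variables each still have more than one consistent value. That makes 3.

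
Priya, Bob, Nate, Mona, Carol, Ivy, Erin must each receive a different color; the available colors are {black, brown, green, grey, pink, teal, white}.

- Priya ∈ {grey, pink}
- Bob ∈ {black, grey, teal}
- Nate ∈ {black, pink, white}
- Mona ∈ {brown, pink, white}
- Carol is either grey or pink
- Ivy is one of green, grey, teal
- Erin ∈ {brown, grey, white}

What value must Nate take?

Among the 7 variables, green fits only Ivy (and all 7 values in {black, brown, green, grey, pink, teal, white} must be used), so Ivy = green.
The 6 still-open variables draw from only 6 values {black, brown, grey, pink, teal, white}, so each is used; only Bob can be teal, hence Bob = teal.
The 5 still-open variables draw from only 5 values {black, brown, grey, pink, white}, so each is used; only Nate can be black, hence Nate = black.

black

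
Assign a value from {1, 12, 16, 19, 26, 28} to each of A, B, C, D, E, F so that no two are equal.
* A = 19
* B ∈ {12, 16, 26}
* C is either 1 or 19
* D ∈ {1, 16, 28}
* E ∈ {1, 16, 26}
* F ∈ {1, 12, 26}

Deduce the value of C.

1

A must be 19 (only option left). Strike 19 from C.
So C = 1.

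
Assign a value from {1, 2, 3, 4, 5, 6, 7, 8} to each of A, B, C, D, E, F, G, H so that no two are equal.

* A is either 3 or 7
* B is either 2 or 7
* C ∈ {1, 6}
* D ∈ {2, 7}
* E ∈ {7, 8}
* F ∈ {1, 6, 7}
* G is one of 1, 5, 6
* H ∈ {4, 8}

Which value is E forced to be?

Among the 8 variables, 3 fits only A (and all 8 values in {1, 2, 3, 4, 5, 6, 7, 8} must be used), so A = 3.
The 7 still-open variables together cover exactly {1, 2, 4, 5, 6, 7, 8} — 7 values for 7 variables — and 4 appears only in H's list, so H = 4.
The 6 still-open variables together cover exactly {1, 2, 5, 6, 7, 8} — 6 values for 6 variables — and 5 appears only in G's list, so G = 5.
The 5 still-open variables together cover exactly {1, 2, 6, 7, 8} — 5 values for 5 variables — and 8 appears only in E's list, so E = 8.

8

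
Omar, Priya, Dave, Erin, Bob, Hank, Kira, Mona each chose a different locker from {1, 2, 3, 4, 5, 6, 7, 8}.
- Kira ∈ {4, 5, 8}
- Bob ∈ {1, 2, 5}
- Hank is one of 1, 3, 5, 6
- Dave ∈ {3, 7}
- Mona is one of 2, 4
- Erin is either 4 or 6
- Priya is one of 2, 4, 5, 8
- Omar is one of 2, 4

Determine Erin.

6

The 8 variables draw from only 8 values {1, 2, 3, 4, 5, 6, 7, 8}, so each is used; only Dave can be 7, hence Dave = 7.
The 7 still-open variables draw from only 7 values {1, 2, 3, 4, 5, 6, 8}, so each is used; only Hank can be 3, hence Hank = 3.
The 6 still-open variables draw from only 6 values {1, 2, 4, 5, 6, 8}, so each is used; only Bob can be 1, hence Bob = 1.
Among the 5 still-open variables, 6 fits only Erin (and all 5 values in {2, 4, 5, 6, 8} must be used), so Erin = 6.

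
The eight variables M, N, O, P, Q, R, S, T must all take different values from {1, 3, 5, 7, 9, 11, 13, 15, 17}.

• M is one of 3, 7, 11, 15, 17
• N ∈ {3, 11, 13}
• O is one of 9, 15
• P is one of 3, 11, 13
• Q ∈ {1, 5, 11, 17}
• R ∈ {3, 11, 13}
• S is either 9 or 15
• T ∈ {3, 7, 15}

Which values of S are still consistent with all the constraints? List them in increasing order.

9, 15

The 2 variables O and S are confined to {9, 15}, which locks those values in; drop them from M, T.
The 3 variables N, P, R are confined to {3, 11, 13}, which locks those values in; drop them from M, Q, T.
That leaves T = 7. So M can't be 7.
M must be 17 (only option left). Remove 17 from Q.
No further eliminations apply; S can still be any of 9, 15.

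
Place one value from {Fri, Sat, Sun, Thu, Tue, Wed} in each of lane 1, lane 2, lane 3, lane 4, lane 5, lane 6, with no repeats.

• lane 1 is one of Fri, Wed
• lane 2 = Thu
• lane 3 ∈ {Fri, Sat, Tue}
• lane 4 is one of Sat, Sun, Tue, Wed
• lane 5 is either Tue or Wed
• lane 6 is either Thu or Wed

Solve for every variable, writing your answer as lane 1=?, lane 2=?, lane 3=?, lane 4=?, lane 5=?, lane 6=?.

lane 1=Fri, lane 2=Thu, lane 3=Sat, lane 4=Sun, lane 5=Tue, lane 6=Wed

lane 2 must be Thu (only option left). Remove Thu from lane 6.
lane 6 has just one choice, so lane 6 = Wed. Remove Wed from lane 1, lane 4, lane 5.
lane 1 has just one choice, so lane 1 = Fri. So lane 3 can't be Fri.
That leaves lane 5 = Tue. Strike Tue from lane 3, lane 4.
lane 3 has just one choice, so lane 3 = Sat. Strike Sat from lane 4.
lane 4 has just one choice, so lane 4 = Sun.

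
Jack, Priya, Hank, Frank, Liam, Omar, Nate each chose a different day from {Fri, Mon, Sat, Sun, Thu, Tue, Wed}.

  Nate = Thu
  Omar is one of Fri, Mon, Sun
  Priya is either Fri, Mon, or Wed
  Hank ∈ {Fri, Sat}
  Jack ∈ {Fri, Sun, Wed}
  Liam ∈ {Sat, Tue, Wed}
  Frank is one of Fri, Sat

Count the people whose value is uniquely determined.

Nate's domain is down to {Thu}, so Nate = Thu.
Among the 6 still-open variables, Tue fits only Liam (and all 6 values in {Fri, Mon, Sat, Sun, Tue, Wed} must be used), so Liam = Tue.
Hank and Frank share exactly the 2 values {Fri, Sat}; by pigeonhole those values go to them, so strike Fri, Sat from Jack, Priya, Omar.
Determined: Liam=Tue, Nate=Thu. The other people each still have more than one consistent value. That makes 2.

2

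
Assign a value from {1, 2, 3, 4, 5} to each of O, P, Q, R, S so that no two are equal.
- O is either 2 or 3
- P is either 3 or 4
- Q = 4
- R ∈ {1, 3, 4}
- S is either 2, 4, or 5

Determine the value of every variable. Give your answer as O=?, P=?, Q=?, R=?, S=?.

Q has just one choice, so Q = 4. Strike 4 from P, R, S.
P has just one choice, so P = 3. Eliminate 3 elsewhere: O, R.
R must be 1 (only option left).
O must be 2 (only option left). So S can't be 2.
S's domain is down to {5}, so S = 5.

O=2, P=3, Q=4, R=1, S=5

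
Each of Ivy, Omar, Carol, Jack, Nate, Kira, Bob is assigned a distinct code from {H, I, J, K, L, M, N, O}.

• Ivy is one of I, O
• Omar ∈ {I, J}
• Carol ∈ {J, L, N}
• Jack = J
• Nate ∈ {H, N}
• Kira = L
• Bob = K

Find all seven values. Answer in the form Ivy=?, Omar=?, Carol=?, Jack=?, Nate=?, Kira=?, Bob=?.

Jack's domain is down to {J}, so Jack = J. Strike J from Omar, Carol.
Kira's domain is down to {L}, so Kira = L. Eliminate L elsewhere: Carol.
That leaves Bob = K.
Omar's domain is down to {I}, so Omar = I. Remove I from Ivy.
Carol's domain is down to {N}, so Carol = N. Eliminate N elsewhere: Nate.
That leaves Nate = H.
Ivy's domain is down to {O}, so Ivy = O.

Ivy=O, Omar=I, Carol=N, Jack=J, Nate=H, Kira=L, Bob=K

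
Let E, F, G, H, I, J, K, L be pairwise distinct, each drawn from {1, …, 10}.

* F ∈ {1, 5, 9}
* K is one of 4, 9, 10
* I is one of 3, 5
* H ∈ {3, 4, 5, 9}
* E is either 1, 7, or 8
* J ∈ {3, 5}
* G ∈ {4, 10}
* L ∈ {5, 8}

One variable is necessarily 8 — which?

L

Among the 8 variables, 7 fits only E (and all 8 values in {1, 3, 4, 5, 7, 8, 9, 10} must be used), so E = 7.
The 7 still-open variables together cover exactly {1, 3, 4, 5, 8, 9, 10} — 7 values for 7 variables — and 1 appears only in F's list, so F = 1.
Among the 6 still-open variables, 8 fits only L (and all 6 values in {3, 4, 5, 8, 9, 10} must be used), so L = 8.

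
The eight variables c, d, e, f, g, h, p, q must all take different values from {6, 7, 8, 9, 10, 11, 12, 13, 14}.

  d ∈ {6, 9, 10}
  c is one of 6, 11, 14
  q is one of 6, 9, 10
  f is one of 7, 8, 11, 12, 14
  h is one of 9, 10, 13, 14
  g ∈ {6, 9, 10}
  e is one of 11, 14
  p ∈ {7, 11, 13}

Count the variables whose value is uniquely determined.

d, g, q share exactly the 3 values {6, 9, 10}; by pigeonhole those values go to them, so strike 6, 9, 10 from c, h.
The 2 variables c and e are confined to {11, 14}, which locks those values in; drop them from f, h, p.
h must be 13 (only option left). So p can't be 13.
That leaves p = 7. Remove 7 from f.
Determined: h=13, p=7. The other variables each still have more than one consistent value. That makes 2.

2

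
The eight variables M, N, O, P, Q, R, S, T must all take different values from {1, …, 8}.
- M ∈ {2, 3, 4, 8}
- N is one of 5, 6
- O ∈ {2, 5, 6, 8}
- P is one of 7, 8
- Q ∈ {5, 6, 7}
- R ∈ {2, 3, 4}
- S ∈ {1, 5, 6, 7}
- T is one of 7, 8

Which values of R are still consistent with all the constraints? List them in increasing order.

The 8 variables draw from only 8 values {1, 2, 3, 4, 5, 6, 7, 8}, so each is used; only S can be 1, hence S = 1.
P and T share exactly the 2 values {7, 8}; by pigeonhole those values go to them, so strike 7, 8 from M, O, Q.
N and Q between them cover only {5, 6} — a naked pair. Remove those values from O.
O must be 2 (only option left). So M, R can't be 2.
No further eliminations apply; R can still be any of 3, 4.

3, 4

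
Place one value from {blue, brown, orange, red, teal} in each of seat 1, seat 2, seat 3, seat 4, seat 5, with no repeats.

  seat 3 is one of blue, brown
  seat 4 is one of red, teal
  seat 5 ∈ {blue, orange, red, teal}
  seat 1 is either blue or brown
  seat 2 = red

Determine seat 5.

orange

seat 2's domain is down to {red}, so seat 2 = red. Strike red from seat 4, seat 5.
seat 4 must be teal (only option left). Eliminate teal elsewhere: seat 5.
Among the 3 still-open variables, orange fits only seat 5 (and all 3 values in {blue, brown, orange} must be used), so seat 5 = orange.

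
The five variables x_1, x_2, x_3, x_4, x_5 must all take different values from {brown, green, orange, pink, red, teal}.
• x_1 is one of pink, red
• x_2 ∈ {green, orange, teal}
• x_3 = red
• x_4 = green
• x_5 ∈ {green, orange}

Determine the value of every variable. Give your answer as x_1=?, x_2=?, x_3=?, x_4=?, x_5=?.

x_1=pink, x_2=teal, x_3=red, x_4=green, x_5=orange

x_3 must be red (only option left). Eliminate red elsewhere: x_1.
x_4 must be green (only option left). So x_2, x_5 can't be green.
x_5 has just one choice, so x_5 = orange. Eliminate orange elsewhere: x_2.
That leaves x_1 = pink.
That leaves x_2 = teal.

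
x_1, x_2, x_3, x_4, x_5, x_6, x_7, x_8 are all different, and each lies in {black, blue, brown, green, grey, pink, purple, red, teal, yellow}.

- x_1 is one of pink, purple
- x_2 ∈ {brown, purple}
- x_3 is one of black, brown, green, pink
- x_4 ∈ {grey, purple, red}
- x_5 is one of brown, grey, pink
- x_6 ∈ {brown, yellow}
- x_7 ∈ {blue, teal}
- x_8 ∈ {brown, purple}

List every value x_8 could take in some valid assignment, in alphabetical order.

brown, purple

x_2 and x_8 between them cover only {brown, purple} — a naked pair. Remove those values from x_1, x_3, x_4, x_5, x_6.
x_1 has just one choice, so x_1 = pink. Eliminate pink elsewhere: x_3, x_5.
x_5 must be grey (only option left). So x_4 can't be grey.
That leaves x_6 = yellow.
x_4 has just one choice, so x_4 = red.
No further eliminations apply; x_8 can still be any of brown, purple.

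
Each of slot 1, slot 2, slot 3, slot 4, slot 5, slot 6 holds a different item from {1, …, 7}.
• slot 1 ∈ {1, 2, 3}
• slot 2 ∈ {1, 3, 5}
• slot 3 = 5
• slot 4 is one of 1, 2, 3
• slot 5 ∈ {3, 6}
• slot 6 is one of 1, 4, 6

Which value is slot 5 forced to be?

6

slot 3's domain is down to {5}, so slot 3 = 5. So slot 2 can't be 5.
The 5 still-open variables draw from only 5 values {1, 2, 3, 4, 6}, so each is used; only slot 6 can be 4, hence slot 6 = 4.
Among the 4 still-open variables, 6 fits only slot 5 (and all 4 values in {1, 2, 3, 6} must be used), so slot 5 = 6.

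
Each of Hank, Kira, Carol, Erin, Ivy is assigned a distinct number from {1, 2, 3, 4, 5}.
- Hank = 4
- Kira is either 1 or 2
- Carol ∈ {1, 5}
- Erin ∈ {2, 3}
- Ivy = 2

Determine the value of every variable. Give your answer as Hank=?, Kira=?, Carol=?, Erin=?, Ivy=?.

Hank=4, Kira=1, Carol=5, Erin=3, Ivy=2

Hank must be 4 (only option left).
That leaves Ivy = 2. Strike 2 from Kira, Erin.
That leaves Kira = 1. Strike 1 from Carol.
Carol must be 5 (only option left).
Erin must be 3 (only option left).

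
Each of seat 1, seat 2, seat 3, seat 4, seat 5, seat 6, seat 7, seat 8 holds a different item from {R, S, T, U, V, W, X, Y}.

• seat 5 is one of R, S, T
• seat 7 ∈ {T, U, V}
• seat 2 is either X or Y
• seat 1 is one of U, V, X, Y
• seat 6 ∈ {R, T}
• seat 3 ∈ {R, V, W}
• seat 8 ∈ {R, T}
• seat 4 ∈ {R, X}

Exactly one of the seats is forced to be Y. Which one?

seat 2

The 8 variables draw from only 8 values {R, S, T, U, V, W, X, Y}, so each is used; only seat 5 can be S, hence seat 5 = S.
Among the 7 still-open variables, W fits only seat 3 (and all 7 values in {R, T, U, V, W, X, Y} must be used), so seat 3 = W.
The 2 variables seat 6 and seat 8 are confined to {R, T}, which locks those values in; drop them from seat 4, seat 7.
That leaves seat 4 = X. So seat 1, seat 2 can't be X.
So Y goes to seat 2.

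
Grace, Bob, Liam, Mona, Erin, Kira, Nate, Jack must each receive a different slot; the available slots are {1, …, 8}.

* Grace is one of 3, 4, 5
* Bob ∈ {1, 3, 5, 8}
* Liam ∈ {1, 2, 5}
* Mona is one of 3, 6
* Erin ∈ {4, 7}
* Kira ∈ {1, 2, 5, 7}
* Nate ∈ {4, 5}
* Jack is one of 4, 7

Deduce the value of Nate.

The 8 variables together cover exactly {1, 2, 3, 4, 5, 6, 7, 8} — 8 values for 8 variables — and 6 appears only in Mona's list, so Mona = 6.
The 7 still-open variables together cover exactly {1, 2, 3, 4, 5, 7, 8} — 7 values for 7 variables — and 8 appears only in Bob's list, so Bob = 8.
Among the 6 still-open variables, 3 fits only Grace (and all 6 values in {1, 2, 3, 4, 5, 7} must be used), so Grace = 3.
The 2 variables Erin and Jack are confined to {4, 7}, which locks those values in; drop them from Kira, Nate.
So Nate = 5.

5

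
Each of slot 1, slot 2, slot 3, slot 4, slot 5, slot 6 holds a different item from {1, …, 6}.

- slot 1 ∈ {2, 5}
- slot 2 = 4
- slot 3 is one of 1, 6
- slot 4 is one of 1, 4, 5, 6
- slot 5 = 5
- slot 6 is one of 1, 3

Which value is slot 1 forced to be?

slot 2 must be 4 (only option left). Eliminate 4 elsewhere: slot 4.
slot 5 must be 5 (only option left). Remove 5 from slot 1, slot 4.
So slot 1 = 2.

2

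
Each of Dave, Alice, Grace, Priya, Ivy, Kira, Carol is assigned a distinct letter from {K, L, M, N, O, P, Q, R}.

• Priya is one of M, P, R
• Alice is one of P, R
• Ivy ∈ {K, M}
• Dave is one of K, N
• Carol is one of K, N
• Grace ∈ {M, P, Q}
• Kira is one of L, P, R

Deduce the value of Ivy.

M

Among the 7 variables, L fits only Kira (and all 7 values in {K, L, M, N, P, Q, R} must be used), so Kira = L.
The 6 still-open variables draw from only 6 values {K, M, N, P, Q, R}, so each is used; only Grace can be Q, hence Grace = Q.
Dave and Carol share exactly the 2 values {K, N}; by pigeonhole those values go to them, so strike K, N from Ivy.
So Ivy = M.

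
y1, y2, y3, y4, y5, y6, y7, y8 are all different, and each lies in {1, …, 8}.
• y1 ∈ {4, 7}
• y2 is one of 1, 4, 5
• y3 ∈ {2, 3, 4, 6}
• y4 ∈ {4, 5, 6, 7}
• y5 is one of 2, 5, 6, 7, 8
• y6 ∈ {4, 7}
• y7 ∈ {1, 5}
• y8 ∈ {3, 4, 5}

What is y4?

6

Among the 8 variables, 8 fits only y5 (and all 8 values in {1, 2, 3, 4, 5, 6, 7, 8} must be used), so y5 = 8.
The 7 still-open variables draw from only 7 values {1, 2, 3, 4, 5, 6, 7}, so each is used; only y3 can be 2, hence y3 = 2.
The 6 still-open variables draw from only 6 values {1, 3, 4, 5, 6, 7}, so each is used; only y8 can be 3, hence y8 = 3.
Among the 5 still-open variables, 6 fits only y4 (and all 5 values in {1, 4, 5, 6, 7} must be used), so y4 = 6.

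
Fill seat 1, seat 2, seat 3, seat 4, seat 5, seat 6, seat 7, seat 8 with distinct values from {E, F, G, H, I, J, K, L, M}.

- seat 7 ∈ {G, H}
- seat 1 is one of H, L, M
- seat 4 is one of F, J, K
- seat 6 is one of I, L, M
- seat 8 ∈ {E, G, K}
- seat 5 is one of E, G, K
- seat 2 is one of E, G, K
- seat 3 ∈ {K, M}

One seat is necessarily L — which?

seat 2, seat 5, seat 8 between them cover only {E, G, K} — a naked triple. Remove those values from seat 3, seat 4, seat 7.
That leaves seat 3 = M. Strike M from seat 1, seat 6.
seat 7 must be H (only option left). Remove H from seat 1.
So L goes to seat 1.

seat 1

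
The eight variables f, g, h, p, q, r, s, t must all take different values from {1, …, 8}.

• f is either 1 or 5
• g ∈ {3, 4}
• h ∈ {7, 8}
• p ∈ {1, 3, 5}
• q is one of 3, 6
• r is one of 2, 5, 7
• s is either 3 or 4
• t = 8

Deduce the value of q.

6

t's domain is down to {8}, so t = 8. Remove 8 from h.
h has just one choice, so h = 7. Eliminate 7 elsewhere: r.
The 6 still-open variables draw from only 6 values {1, 2, 3, 4, 5, 6}, so each is used; only r can be 2, hence r = 2.
Among the 5 still-open variables, 6 fits only q (and all 5 values in {1, 3, 4, 5, 6} must be used), so q = 6.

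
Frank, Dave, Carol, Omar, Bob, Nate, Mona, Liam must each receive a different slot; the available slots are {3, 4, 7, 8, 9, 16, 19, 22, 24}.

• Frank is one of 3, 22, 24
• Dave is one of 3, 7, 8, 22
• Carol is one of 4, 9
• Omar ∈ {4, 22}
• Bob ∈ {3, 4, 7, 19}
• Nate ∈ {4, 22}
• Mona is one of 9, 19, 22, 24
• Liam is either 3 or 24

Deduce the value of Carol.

9

Among the 8 variables, 8 fits only Dave (and all 8 values in {3, 4, 7, 8, 9, 19, 22, 24} must be used), so Dave = 8.
The 7 still-open variables together cover exactly {3, 4, 7, 9, 19, 22, 24} — 7 values for 7 variables — and 7 appears only in Bob's list, so Bob = 7.
The 6 still-open variables together cover exactly {3, 4, 9, 19, 22, 24} — 6 values for 6 variables — and 19 appears only in Mona's list, so Mona = 19.
The 5 still-open variables together cover exactly {3, 4, 9, 22, 24} — 5 values for 5 variables — and 9 appears only in Carol's list, so Carol = 9.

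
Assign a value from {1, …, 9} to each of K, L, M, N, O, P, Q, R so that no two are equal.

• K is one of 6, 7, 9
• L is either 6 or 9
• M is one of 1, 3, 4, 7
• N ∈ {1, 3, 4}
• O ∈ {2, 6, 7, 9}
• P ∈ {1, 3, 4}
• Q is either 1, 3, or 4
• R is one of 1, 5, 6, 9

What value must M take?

7

The 8 variables draw from only 8 values {1, 2, 3, 4, 5, 6, 7, 9}, so each is used; only O can be 2, hence O = 2.
Among the 7 still-open variables, 5 fits only R (and all 7 values in {1, 3, 4, 5, 6, 7, 9} must be used), so R = 5.
N, P, Q between them cover only {1, 3, 4} — a naked triple. Remove those values from M.
So M = 7.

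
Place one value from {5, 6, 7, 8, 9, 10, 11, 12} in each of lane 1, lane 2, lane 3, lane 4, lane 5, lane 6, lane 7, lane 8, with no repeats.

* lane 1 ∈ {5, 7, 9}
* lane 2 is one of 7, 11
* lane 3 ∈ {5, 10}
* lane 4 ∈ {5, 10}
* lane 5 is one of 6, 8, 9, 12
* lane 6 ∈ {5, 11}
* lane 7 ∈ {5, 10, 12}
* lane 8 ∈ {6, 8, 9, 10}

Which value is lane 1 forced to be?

The 2 variables lane 3 and lane 4 are confined to {5, 10}, which locks those values in; drop them from lane 1, lane 6, lane 7, lane 8.
lane 6 must be 11 (only option left). Remove 11 from lane 2.
lane 7's domain is down to {12}, so lane 7 = 12. Strike 12 from lane 5.
That leaves lane 2 = 7. Eliminate 7 elsewhere: lane 1.
So lane 1 = 9.

9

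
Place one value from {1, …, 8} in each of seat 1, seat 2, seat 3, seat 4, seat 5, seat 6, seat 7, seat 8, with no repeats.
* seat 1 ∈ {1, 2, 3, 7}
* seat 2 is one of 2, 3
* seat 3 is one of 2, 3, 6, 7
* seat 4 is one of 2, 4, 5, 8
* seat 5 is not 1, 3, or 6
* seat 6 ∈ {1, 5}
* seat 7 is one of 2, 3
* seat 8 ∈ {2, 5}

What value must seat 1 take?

7

Among the 8 variables, 6 fits only seat 3 (and all 8 values in {1, 2, 3, 4, 5, 6, 7, 8} must be used), so seat 3 = 6.
The 2 variables seat 2 and seat 7 are confined to {2, 3}, which locks those values in; drop them from seat 1, seat 4, seat 5, seat 8.
seat 8's domain is down to {5}, so seat 8 = 5. Eliminate 5 elsewhere: seat 4, seat 5, seat 6.
seat 6's domain is down to {1}, so seat 6 = 1. Remove 1 from seat 1.
So seat 1 = 7.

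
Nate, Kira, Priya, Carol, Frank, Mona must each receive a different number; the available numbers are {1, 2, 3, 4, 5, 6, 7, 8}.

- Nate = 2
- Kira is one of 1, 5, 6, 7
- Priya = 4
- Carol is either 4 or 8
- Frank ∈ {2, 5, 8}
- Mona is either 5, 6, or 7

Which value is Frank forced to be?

5

Nate must be 2 (only option left). So Frank can't be 2.
Priya's domain is down to {4}, so Priya = 4. Remove 4 from Carol.
Carol must be 8 (only option left). Remove 8 from Frank.
So Frank = 5.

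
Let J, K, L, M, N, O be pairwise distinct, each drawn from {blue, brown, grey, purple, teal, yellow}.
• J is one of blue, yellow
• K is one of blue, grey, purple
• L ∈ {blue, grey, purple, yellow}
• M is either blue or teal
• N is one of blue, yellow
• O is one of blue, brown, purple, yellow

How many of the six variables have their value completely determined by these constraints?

2

The 6 variables together cover exactly {blue, brown, grey, purple, teal, yellow} — 6 values for 6 variables — and brown appears only in O's list, so O = brown.
Among the 5 still-open variables, teal fits only M (and all 5 values in {blue, grey, purple, teal, yellow} must be used), so M = teal.
J and N share exactly the 2 values {blue, yellow}; by pigeonhole those values go to them, so strike blue, yellow from K, L.
Determined: M=teal, O=brown. The other variables each still have more than one consistent value. That makes 2.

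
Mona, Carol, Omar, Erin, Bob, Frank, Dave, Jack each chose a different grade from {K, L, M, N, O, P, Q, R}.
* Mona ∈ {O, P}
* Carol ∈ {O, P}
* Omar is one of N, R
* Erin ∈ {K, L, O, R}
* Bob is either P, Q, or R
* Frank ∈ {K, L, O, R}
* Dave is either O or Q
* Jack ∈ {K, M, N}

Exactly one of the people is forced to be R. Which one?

Bob

The 8 variables draw from only 8 values {K, L, M, N, O, P, Q, R}, so each is used; only Jack can be M, hence Jack = M.
The 7 still-open variables draw from only 7 values {K, L, N, O, P, Q, R}, so each is used; only Omar can be N, hence Omar = N.
The 2 variables Mona and Carol are confined to {O, P}, which locks those values in; drop them from Erin, Bob, Frank, Dave.
Dave must be Q (only option left). Eliminate Q elsewhere: Bob.
So R goes to Bob.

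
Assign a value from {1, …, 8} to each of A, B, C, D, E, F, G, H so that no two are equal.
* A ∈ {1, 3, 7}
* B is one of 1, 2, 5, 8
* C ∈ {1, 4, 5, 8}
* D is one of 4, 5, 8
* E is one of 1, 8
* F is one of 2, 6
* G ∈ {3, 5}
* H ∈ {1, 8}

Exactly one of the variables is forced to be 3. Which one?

G

The 8 variables together cover exactly {1, 2, 3, 4, 5, 6, 7, 8} — 8 values for 8 variables — and 6 appears only in F's list, so F = 6.
The 7 still-open variables draw from only 7 values {1, 2, 3, 4, 5, 7, 8}, so each is used; only B can be 2, hence B = 2.
The 6 still-open variables together cover exactly {1, 3, 4, 5, 7, 8} — 6 values for 6 variables — and 7 appears only in A's list, so A = 7.
Among the 5 still-open variables, 3 fits only G (and all 5 values in {1, 3, 4, 5, 8} must be used), so G = 3.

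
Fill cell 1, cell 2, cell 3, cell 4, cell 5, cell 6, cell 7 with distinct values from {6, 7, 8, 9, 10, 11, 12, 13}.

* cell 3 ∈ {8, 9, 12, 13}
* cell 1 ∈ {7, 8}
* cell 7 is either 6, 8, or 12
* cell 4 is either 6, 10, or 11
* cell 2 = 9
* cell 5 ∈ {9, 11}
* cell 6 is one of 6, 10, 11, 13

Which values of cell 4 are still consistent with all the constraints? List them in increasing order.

6, 10

cell 2's domain is down to {9}, so cell 2 = 9. So cell 3, cell 5 can't be 9.
cell 5 has just one choice, so cell 5 = 11. So cell 4, cell 6 can't be 11.
No further eliminations apply; cell 4 can still be any of 6, 10.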